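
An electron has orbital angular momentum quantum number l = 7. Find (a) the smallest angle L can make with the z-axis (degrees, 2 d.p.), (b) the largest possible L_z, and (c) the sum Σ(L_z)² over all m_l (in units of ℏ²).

cos θ_min = 7/√56, so θ_min ≈ 20.70°.
L_z,max = lℏ = 7ℏ.
Σ m_l² = 280, so Σ(L_z)² = 280 ℏ².

θ_min ≈ 20.70°; L_z,max = 7ℏ; Σ(L_z)² = 280 ℏ²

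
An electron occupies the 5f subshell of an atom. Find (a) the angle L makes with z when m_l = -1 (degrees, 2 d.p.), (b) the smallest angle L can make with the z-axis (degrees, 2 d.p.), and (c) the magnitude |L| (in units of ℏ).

θ(m_l=-1) ≈ 106.78°; θ_min ≈ 30.00°; |L| = 2√3 ℏ ≈ 3.464ℏ

5f means n = 5, l = 3.
For m_l = -1: cos θ = -1/√12, θ ≈ 106.78°.
cos θ_min = 3/√12, so θ_min ≈ 30.00°.
|L| = ℏ√(3·4) = 2√3 ℏ ≈ 3.464ℏ.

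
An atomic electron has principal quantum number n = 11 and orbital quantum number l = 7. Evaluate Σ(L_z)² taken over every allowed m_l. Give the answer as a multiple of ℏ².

The allowed m_l values are -7, -6, -5, -4, -3, -2, -1, 0, 1, 2, 3, 4, 5, 6, 7.
Σ m_l² = l(l+1)(2l+1)/3 = 7·8·15/3 = 280.

Σ(L_z)² = 280 ℏ²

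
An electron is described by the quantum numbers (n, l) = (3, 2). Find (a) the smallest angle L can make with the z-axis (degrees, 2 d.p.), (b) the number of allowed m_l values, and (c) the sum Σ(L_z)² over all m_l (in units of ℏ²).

θ_min ≈ 35.26°; 5 values; Σ(L_z)² = 10 ℏ²

cos θ_min = 2/√6, so θ_min ≈ 35.26°.
There are 2l+1 = 5 values of m_l.
Σ m_l² = 10, so Σ(L_z)² = 10 ℏ².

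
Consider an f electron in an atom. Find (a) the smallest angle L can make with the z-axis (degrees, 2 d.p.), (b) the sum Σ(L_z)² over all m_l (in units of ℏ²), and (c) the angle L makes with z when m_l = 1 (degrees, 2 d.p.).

θ_min ≈ 30.00°; Σ(L_z)² = 28 ℏ²; θ(m_l=1) ≈ 73.22°

An f state has l = 3.
cos θ_min = 3/√12, so θ_min ≈ 30.00°.
Σ m_l² = 28, so Σ(L_z)² = 28 ℏ².
For m_l = 1: cos θ = 1/√12, θ ≈ 73.22°.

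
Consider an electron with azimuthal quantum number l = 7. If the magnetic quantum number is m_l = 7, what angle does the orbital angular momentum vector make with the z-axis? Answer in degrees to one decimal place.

θ ≈ 20.7°

|L|² = l(l+1)ℏ² = 56ℏ², so |L| = 2√14 ℏ.
L_z = m_l ℏ = 7ℏ.
cos θ = L_z/|L| = 7/√56, so θ ≈ 20.7°.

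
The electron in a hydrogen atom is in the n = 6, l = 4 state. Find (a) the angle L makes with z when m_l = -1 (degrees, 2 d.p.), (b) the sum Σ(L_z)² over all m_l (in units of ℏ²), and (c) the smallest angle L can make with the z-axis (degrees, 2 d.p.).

For m_l = -1: cos θ = -1/√20, θ ≈ 102.92°.
Σ m_l² = 60, so Σ(L_z)² = 60 ℏ².
cos θ_min = 4/√20, so θ_min ≈ 26.57°.

θ(m_l=-1) ≈ 102.92°; Σ(L_z)² = 60 ℏ²; θ_min ≈ 26.57°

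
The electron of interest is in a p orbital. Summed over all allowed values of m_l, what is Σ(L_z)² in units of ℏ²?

Σ(L_z)² = 2 ℏ²

P corresponds to l = 1.
The allowed m_l values are -1, 0, 1.
Summing m² from −1 to 1: Σ m_l² = 2.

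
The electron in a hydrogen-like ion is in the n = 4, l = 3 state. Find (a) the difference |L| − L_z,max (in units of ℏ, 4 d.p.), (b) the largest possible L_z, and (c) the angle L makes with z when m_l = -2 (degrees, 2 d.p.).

|L| − L_z,max = (2√3 − 3)ℏ ≈ 0.4641ℏ.
L_z,max = lℏ = 3ℏ.
For m_l = -2: cos θ = -2/√12, θ ≈ 125.26°.

|L|−L_z,max ≈ 0.4641ℏ; L_z,max = 3ℏ; θ(m_l=-2) ≈ 125.26°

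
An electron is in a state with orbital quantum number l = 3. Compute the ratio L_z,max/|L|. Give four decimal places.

|L| = 2√3 ℏ ≈ 3.4641ℏ, while L_z,max = lℏ = 3ℏ.
L_z,max/|L| = 3/√12 = 0.8660.

L_z,max/|L| = 0.8660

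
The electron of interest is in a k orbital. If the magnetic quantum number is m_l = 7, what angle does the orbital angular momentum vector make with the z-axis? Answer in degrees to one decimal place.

For a k orbital, l = 7.
|L| = √(l(l+1)) ℏ = 2√14 ℏ.
L_z = m_l ℏ = 7ℏ.
cos θ = L_z/|L| = 7/√56, so θ ≈ 20.7°.

θ ≈ 20.7°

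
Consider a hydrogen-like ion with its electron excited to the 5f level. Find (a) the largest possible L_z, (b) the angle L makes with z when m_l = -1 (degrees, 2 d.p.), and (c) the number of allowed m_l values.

The 5f level has l = 3.
L_z,max = lℏ = 3ℏ.
For m_l = -1: cos θ = -1/√12, θ ≈ 106.78°.
There are 2l+1 = 7 values of m_l.

L_z,max = 3ℏ; θ(m_l=-1) ≈ 106.78°; 7 values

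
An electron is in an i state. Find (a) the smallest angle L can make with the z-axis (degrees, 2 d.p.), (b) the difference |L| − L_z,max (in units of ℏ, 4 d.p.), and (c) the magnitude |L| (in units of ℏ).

An i state has l = 6.
cos θ_min = 6/√42, so θ_min ≈ 22.21°.
|L| − L_z,max = (√42 − 6)ℏ ≈ 0.4807ℏ.
|L| = ℏ√(6·7) = √42 ℏ ≈ 6.481ℏ.

θ_min ≈ 22.21°; |L|−L_z,max ≈ 0.4807ℏ; |L| = √42 ℏ ≈ 6.481ℏ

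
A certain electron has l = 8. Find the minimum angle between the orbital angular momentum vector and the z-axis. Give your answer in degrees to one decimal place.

θ_min ≈ 19.5°

|L| = ℏ√(l(l+1)) = 6√2 ℏ.
The smallest angle corresponds to the largest L_z, i.e. m_l = l = 8, giving L_z = 8ℏ.
cos θ_min = 8/√72, so θ_min ≈ 19.5°.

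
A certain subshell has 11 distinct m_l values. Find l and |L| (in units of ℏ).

Since there are 2l+1 = 11 values of m_l, l = 5.
Then |L| = √(l(l+1)) ℏ = √30 ℏ.

l = 5, |L| = √30 ℏ ≈ 5.477ℏ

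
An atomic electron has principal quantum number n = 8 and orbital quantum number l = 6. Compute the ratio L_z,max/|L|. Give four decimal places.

|L| = √42 ℏ ≈ 6.4807ℏ, while L_z,max = lℏ = 6ℏ.
L_z,max/|L| = 6/√42 = 0.9258.

L_z,max/|L| = 0.9258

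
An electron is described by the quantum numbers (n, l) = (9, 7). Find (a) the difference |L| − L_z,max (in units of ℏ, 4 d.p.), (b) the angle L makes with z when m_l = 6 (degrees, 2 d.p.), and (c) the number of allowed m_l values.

|L|−L_z,max ≈ 0.4833ℏ; θ(m_l=6) ≈ 36.70°; 15 values

|L| − L_z,max = (2√14 − 7)ℏ ≈ 0.4833ℏ.
For m_l = 6: cos θ = 6/√56, θ ≈ 36.70°.
There are 2l+1 = 15 values of m_l.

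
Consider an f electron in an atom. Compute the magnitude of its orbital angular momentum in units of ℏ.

|L| = 2√3 ℏ ≈ 3.464ℏ

The letter f corresponds to l = 3.
|L| = ℏ√(l(l+1)) = ℏ√(3·4) = 2√3 ℏ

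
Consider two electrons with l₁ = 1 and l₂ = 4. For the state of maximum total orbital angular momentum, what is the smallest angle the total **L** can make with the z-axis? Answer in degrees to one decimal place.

Angular momentum addition gives L = |l₁ − l₂|, …, l₁ + l₂.
So L can be 3, 4, 5.
The maximum is L = 5, with |L_tot| = ℏ√(5·6) = √30 ℏ.
The minimum angle with z is arccos(5/√30) ≈ 24.1°.

θ_min ≈ 24.1°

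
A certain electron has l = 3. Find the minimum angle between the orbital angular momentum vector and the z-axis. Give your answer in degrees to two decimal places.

|L|² = l(l+1)ℏ² = 12ℏ², so |L| = 2√3 ℏ.
The smallest angle corresponds to the largest L_z, i.e. m_l = l = 3, giving L_z = 3ℏ.
cos θ_min = 3/√12, so θ_min ≈ 30.00°.

θ_min ≈ 30.00°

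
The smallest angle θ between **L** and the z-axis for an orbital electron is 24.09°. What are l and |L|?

cos θ_min = l/√(l(l+1)) = √(l/(l+1)), so l/(l+1) = cos²(24.09°) = 0.8334.
l = cos²θ/sin²θ ≈ 5.
Then |L| = ℏ√(5·6) = √30 ℏ.

l = 5, |L| = √30 ℏ ≈ 5.477ℏ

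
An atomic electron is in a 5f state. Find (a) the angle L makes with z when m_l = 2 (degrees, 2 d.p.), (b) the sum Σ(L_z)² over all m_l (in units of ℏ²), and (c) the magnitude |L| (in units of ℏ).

The 5f subshell has l = 3.
For m_l = 2: cos θ = 2/√12, θ ≈ 54.74°.
Σ m_l² = 28, so Σ(L_z)² = 28 ℏ².
|L| = ℏ√(3·4) = 2√3 ℏ ≈ 3.464ℏ.

θ(m_l=2) ≈ 54.74°; Σ(L_z)² = 28 ℏ²; |L| = 2√3 ℏ ≈ 3.464ℏ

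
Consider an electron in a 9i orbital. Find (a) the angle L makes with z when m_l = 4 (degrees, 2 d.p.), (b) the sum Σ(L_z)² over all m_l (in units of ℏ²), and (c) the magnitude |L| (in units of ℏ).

The 9i subshell has l = 6.
For m_l = 4: cos θ = 4/√42, θ ≈ 51.89°.
Σ m_l² = 182, so Σ(L_z)² = 182 ℏ².
|L| = ℏ√(6·7) = √42 ℏ ≈ 6.481ℏ.

θ(m_l=4) ≈ 51.89°; Σ(L_z)² = 182 ℏ²; |L| = √42 ℏ ≈ 6.481ℏ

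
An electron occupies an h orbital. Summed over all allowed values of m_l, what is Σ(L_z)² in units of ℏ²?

Σ(L_z)² = 110 ℏ²

For an h orbital, l = 5.
m_l runs from −5 to 5, i.e. {-5, -4, -3, -2, -1, 0, 1, 2, 3, 4, 5}.
Summing m² from −5 to 5: Σ m_l² = 110.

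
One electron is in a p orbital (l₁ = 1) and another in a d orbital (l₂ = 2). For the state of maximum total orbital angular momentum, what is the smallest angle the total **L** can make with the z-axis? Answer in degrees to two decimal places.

The total orbital quantum number L ranges from |l₁ − l₂| to l₁ + l₂ in integer steps.
So L can be 1, 2, 3.
The maximum is L = 3, with |L_tot| = ℏ√(3·4) = 2√3 ℏ.
The minimum angle with z is arccos(3/√12) ≈ 30.00°.

θ_min ≈ 30.00°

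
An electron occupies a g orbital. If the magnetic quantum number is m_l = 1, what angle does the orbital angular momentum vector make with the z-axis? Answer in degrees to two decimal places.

A g state has l = 4.
|L|² = l(l+1)ℏ² = 20ℏ², so |L| = 2√5 ℏ.
L_z = m_l ℏ = 1ℏ.
cos θ = L_z/|L| = 1/√20, so θ ≈ 77.08°.

θ ≈ 77.08°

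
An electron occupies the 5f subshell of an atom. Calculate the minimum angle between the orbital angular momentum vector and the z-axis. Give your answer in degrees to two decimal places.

The 5f subshell has l = 3.
|L|² = l(l+1)ℏ² = 12ℏ², so |L| = 2√3 ℏ.
The smallest angle corresponds to the largest L_z, i.e. m_l = l = 3, giving L_z = 3ℏ.
cos θ_min = 3/√12, so θ_min ≈ 30.00°.

θ_min ≈ 30.00°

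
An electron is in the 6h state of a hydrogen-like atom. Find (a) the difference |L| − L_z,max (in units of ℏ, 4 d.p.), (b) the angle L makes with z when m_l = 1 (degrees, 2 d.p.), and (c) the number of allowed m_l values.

|L|−L_z,max ≈ 0.4772ℏ; θ(m_l=1) ≈ 79.48°; 11 values

6h means n = 6, l = 5.
|L| − L_z,max = (√30 − 5)ℏ ≈ 0.4772ℏ.
For m_l = 1: cos θ = 1/√30, θ ≈ 79.48°.
There are 2l+1 = 11 values of m_l.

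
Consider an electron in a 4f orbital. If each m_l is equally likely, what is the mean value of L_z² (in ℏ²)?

4f means n = 4, l = 3.
m_l ∈ {-3, -2, -1, 0, 1, 2, 3}.
⟨L_z²⟩ = ℏ²·(Σ m_l²)/(2l+1) = ℏ²·28/7 = 4ℏ².

⟨L_z²⟩ = 4 ℏ²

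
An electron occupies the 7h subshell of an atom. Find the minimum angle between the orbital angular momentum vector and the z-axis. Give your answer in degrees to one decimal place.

The 7h subshell has l = 5.
|L| = ℏ√(l(l+1)) = √30 ℏ.
The smallest angle corresponds to the largest L_z, i.e. m_l = l = 5, giving L_z = 5ℏ.
cos θ_min = 5/√30, so θ_min ≈ 24.1°.

θ_min ≈ 24.1°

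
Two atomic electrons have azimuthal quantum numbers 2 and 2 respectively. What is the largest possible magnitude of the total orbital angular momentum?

|L_tot|_max = 2√5 ℏ ≈ 4.472ℏ

L runs from |2 − 2| = 0 to 2 + 2 = 4.
So L can be 0, 1, 2, 3, 4.
The largest magnitude corresponds to L = 4: |L_tot| = ℏ√(4·5) = 2√5 ℏ.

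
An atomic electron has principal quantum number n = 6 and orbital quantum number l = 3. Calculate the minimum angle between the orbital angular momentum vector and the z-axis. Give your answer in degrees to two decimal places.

|L|² = l(l+1)ℏ² = 12ℏ², so |L| = 2√3 ℏ.
The smallest angle corresponds to the largest L_z, i.e. m_l = l = 3, giving L_z = 3ℏ.
cos θ_min = 3/√12, so θ_min ≈ 30.00°.

θ_min ≈ 30.00°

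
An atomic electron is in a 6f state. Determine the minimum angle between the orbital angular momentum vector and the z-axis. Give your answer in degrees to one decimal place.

The 6f subshell has l = 3.
|L| = ℏ√(l(l+1)) = 2√3 ℏ.
The smallest angle corresponds to the largest L_z, i.e. m_l = l = 3, giving L_z = 3ℏ.
cos θ_min = 3/√12, so θ_min ≈ 30.0°.

θ_min ≈ 30.0°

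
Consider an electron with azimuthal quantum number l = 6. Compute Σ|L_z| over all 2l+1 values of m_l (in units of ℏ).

m_l ∈ {-6, -5, -4, -3, -2, -1, 0, 1, 2, 3, 4, 5, 6}.
Σ|m_l| = 2·6(6+1)/2 = 42.

Σ|L_z| = 42 ℏ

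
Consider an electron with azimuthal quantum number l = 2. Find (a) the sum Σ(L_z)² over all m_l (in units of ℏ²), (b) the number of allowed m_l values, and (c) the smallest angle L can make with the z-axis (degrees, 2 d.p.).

Σ(L_z)² = 10 ℏ²; 5 values; θ_min ≈ 35.26°

Σ m_l² = 10, so Σ(L_z)² = 10 ℏ².
There are 2l+1 = 5 values of m_l.
cos θ_min = 2/√6, so θ_min ≈ 35.26°.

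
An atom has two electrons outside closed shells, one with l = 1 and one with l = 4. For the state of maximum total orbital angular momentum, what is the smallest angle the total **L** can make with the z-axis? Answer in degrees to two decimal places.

Angular momentum addition gives L = |l₁ − l₂|, …, l₁ + l₂.
L ∈ {3, 4, 5}.
The maximum is L = 5, with |L_tot| = ℏ√(5·6) = √30 ℏ.
The minimum angle with z is arccos(5/√30) ≈ 24.09°.

θ_min ≈ 24.09°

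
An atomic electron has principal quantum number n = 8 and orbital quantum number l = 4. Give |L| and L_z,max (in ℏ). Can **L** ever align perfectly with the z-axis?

No: L_z,max = 4ℏ < |L| = 2√5 ℏ ≈ 4.472ℏ

|L| = 2√5 ℏ ≈ 4.4721ℏ, while L_z,max = lℏ = 4ℏ.
Since |L| > L_z,max, the vector can never point exactly along z; the closest it comes is θ_min = arccos(4/√20) ≈ 26.6°.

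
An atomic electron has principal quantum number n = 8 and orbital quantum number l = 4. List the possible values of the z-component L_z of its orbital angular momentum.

L_z ∈ {−4ℏ, −3ℏ, −2ℏ, −ℏ, 0, ℏ, 2ℏ, 3ℏ, 4ℏ}

L_z = m_l ℏ with m_l ranging from −l to +l in integer steps.
For l = 4: m_l ∈ {-4, -3, -2, -1, 0, 1, 2, 3, 4}.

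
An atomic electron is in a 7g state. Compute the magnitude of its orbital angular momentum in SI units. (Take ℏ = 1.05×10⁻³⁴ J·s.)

For 7g, l = 4.
|L| = ℏ√(l(l+1)) = ℏ√(4·5) = 2√5 ℏ
Numerically, |L| = 4.472 × (1.05×10⁻³⁴ J·s) = 4.70×10⁻³⁴ J·s.

|L| = 4.70×10⁻³⁴ J·s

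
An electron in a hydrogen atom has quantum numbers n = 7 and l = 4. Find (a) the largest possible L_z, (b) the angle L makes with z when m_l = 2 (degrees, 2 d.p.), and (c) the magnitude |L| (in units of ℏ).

L_z,max = 4ℏ; θ(m_l=2) ≈ 63.43°; |L| = 2√5 ℏ ≈ 4.472ℏ

L_z,max = lℏ = 4ℏ.
For m_l = 2: cos θ = 2/√20, θ ≈ 63.43°.
|L| = ℏ√(4·5) = 2√5 ℏ ≈ 4.472ℏ.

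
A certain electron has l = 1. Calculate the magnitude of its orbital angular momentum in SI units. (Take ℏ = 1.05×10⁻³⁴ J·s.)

|L| = ℏ√(l(l+1)) = ℏ√(1·2) = √2 ℏ
Numerically, |L| = 1.414 × (1.05×10⁻³⁴ J·s) = 1.48×10⁻³⁴ J·s.

|L| = 1.48×10⁻³⁴ J·s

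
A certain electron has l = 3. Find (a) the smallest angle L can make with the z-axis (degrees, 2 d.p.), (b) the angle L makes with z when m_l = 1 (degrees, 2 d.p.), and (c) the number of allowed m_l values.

cos θ_min = 3/√12, so θ_min ≈ 30.00°.
For m_l = 1: cos θ = 1/√12, θ ≈ 73.22°.
There are 2l+1 = 7 values of m_l.

θ_min ≈ 30.00°; θ(m_l=1) ≈ 73.22°; 7 values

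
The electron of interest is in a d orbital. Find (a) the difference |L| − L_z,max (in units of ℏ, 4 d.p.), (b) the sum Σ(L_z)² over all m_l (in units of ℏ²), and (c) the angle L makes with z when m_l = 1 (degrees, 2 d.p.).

|L|−L_z,max ≈ 0.4495ℏ; Σ(L_z)² = 10 ℏ²; θ(m_l=1) ≈ 65.91°

For a d orbital, l = 2.
|L| − L_z,max = (√6 − 2)ℏ ≈ 0.4495ℏ.
Σ m_l² = 10, so Σ(L_z)² = 10 ℏ².
For m_l = 1: cos θ = 1/√6, θ ≈ 65.91°.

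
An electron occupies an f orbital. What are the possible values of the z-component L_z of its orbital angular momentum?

L_z ∈ {−3ℏ, −2ℏ, −ℏ, 0, ℏ, 2ℏ, 3ℏ}

For an f orbital, l = 3.
L_z = m_l ℏ with m_l ranging from −l to +l in integer steps.
For l = 3: m_l ∈ {-3, -2, -1, 0, 1, 2, 3}.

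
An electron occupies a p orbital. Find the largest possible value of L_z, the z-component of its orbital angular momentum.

For a p orbital, l = 1.
L_z = m_l ℏ with m_l ∈ {−1, …, 1}; the maximum is m_l = 1.

L_z,max = 1ℏ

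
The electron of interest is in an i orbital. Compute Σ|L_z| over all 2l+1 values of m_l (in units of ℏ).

An i state has l = 6.
m_l ∈ {-6, -5, -4, -3, -2, -1, 0, 1, 2, 3, 4, 5, 6}.
Σ|m_l| = l(l+1) = 42.

Σ|L_z| = 42 ℏ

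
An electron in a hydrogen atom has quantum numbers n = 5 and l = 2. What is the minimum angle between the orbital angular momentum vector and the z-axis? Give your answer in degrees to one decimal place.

|L|² = l(l+1)ℏ² = 6ℏ², so |L| = √6 ℏ.
The smallest angle corresponds to the largest L_z, i.e. m_l = l = 2, giving L_z = 2ℏ.
cos θ_min = 2/√6, so θ_min ≈ 35.3°.

θ_min ≈ 35.3°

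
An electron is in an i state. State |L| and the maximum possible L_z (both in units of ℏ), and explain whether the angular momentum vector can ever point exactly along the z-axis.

No: L_z,max = 6ℏ < |L| = √42 ℏ ≈ 6.481ℏ

An i state has l = 6.
|L| = √42 ℏ ≈ 6.4807ℏ, while L_z,max = lℏ = 6ℏ.
Since |L| > L_z,max, the vector can never point exactly along z; the closest it comes is θ_min = arccos(6/√42) ≈ 22.2°.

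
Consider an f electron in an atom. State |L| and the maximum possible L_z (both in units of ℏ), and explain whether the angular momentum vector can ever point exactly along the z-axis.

An f state has l = 3.
|L| = 2√3 ℏ ≈ 3.4641ℏ, while L_z,max = lℏ = 3ℏ.
Since |L| > L_z,max, the vector can never point exactly along z; the closest it comes is θ_min = arccos(3/√12) ≈ 30.0°.

No: L_z,max = 3ℏ < |L| = 2√3 ℏ ≈ 3.464ℏ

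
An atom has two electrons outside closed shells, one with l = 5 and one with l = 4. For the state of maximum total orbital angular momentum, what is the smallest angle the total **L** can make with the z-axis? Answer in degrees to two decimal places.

θ_min ≈ 18.43°

L runs from |5 − 4| = 1 to 5 + 4 = 9.
L ∈ {1, 2, 3, 4, 5, 6, 7, 8, 9}.
The maximum is L = 9, with |L_tot| = ℏ√(9·10) = 3√10 ℏ.
The minimum angle with z is arccos(9/√90) ≈ 18.43°.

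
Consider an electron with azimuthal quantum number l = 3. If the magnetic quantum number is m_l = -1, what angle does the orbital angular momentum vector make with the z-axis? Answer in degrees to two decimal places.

|L| = √(l(l+1)) ℏ = 2√3 ℏ.
L_z = m_l ℏ = −1ℏ.
cos θ = L_z/|L| = -1/√12, so θ ≈ 106.78°.

θ ≈ 106.78°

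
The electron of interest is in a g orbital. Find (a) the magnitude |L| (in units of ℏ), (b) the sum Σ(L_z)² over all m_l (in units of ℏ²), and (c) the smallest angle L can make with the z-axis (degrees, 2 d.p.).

A g state has l = 4.
|L| = ℏ√(4·5) = 2√5 ℏ ≈ 4.472ℏ.
Σ m_l² = 60, so Σ(L_z)² = 60 ℏ².
cos θ_min = 4/√20, so θ_min ≈ 26.57°.

|L| = 2√5 ℏ ≈ 4.472ℏ; Σ(L_z)² = 60 ℏ²; θ_min ≈ 26.57°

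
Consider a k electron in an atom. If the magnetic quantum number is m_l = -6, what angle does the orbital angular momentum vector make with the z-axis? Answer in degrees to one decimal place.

θ ≈ 143.3°

The letter k corresponds to l = 7.
|L|² = l(l+1)ℏ² = 56ℏ², so |L| = 2√14 ℏ.
L_z = m_l ℏ = −6ℏ.
cos θ = L_z/|L| = -6/√56, so θ ≈ 143.3°.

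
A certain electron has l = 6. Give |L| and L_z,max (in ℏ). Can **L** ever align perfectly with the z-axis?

|L| = √42 ℏ ≈ 6.4807ℏ, while L_z,max = lℏ = 6ℏ.
Since |L| > L_z,max, the vector can never point exactly along z; the closest it comes is θ_min = arccos(6/√42) ≈ 22.2°.

No: L_z,max = 6ℏ < |L| = √42 ℏ ≈ 6.481ℏ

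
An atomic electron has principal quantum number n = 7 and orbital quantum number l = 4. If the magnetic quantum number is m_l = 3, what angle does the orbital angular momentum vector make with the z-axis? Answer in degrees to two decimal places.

θ ≈ 47.87°

|L|² = l(l+1)ℏ² = 20ℏ², so |L| = 2√5 ℏ.
L_z = m_l ℏ = 3ℏ.
cos θ = L_z/|L| = 3/√20, so θ ≈ 47.87°.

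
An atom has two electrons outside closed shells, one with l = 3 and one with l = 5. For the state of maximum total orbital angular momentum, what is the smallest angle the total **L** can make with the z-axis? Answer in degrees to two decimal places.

Angular momentum addition gives L = |l₁ − l₂|, …, l₁ + l₂.
L ∈ {2, 3, 4, 5, 6, 7, 8}.
The maximum is L = 8, with |L_tot| = ℏ√(8·9) = 6√2 ℏ.
The minimum angle with z is arccos(8/√72) ≈ 19.47°.

θ_min ≈ 19.47°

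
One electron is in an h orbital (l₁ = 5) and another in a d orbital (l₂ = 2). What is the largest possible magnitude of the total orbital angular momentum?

L runs from |5 − 2| = 3 to 5 + 2 = 7.
Allowed values: L = 3, 4, 5, 6, 7.
The largest magnitude corresponds to L = 7: |L_tot| = ℏ√(7·8) = 2√14 ℏ.

|L_tot|_max = 2√14 ℏ ≈ 7.483ℏ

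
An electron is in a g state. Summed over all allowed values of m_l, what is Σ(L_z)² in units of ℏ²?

Σ(L_z)² = 60 ℏ²

The letter g corresponds to l = 4.
The allowed m_l values are -4, -3, -2, -1, 0, 1, 2, 3, 4.
Σ m_l² = l(l+1)(2l+1)/3 = 4·5·9/3 = 60.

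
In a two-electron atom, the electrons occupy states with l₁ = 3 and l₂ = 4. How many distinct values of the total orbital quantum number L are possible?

The total orbital quantum number L ranges from |l₁ − l₂| to l₁ + l₂ in integer steps.
L ∈ {1, 2, 3, 4, 5, 6, 7}.
That is 7 values.

7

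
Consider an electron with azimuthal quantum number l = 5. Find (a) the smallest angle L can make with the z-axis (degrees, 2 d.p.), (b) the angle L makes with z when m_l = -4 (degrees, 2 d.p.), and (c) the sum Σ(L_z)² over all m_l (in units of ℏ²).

θ_min ≈ 24.09°; θ(m_l=-4) ≈ 136.91°; Σ(L_z)² = 110 ℏ²

cos θ_min = 5/√30, so θ_min ≈ 24.09°.
For m_l = -4: cos θ = -4/√30, θ ≈ 136.91°.
Σ m_l² = 110, so Σ(L_z)² = 110 ℏ².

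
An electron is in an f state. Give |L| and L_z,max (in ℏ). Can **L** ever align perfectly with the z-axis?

No: L_z,max = 3ℏ < |L| = 2√3 ℏ ≈ 3.464ℏ

For an f orbital, l = 3.
|L| = 2√3 ℏ ≈ 3.4641ℏ, while L_z,max = lℏ = 3ℏ.
Since |L| > L_z,max, the vector can never point exactly along z; the closest it comes is θ_min = arccos(3/√12) ≈ 30.0°.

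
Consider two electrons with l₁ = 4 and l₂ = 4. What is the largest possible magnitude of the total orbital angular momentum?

The total orbital quantum number L ranges from |l₁ − l₂| to l₁ + l₂ in integer steps.
Allowed values: L = 0, 1, 2, 3, 4, 5, 6, 7, 8.
The largest magnitude corresponds to L = 8: |L_tot| = ℏ√(8·9) = 6√2 ℏ.

|L_tot|_max = 6√2 ℏ ≈ 8.485ℏ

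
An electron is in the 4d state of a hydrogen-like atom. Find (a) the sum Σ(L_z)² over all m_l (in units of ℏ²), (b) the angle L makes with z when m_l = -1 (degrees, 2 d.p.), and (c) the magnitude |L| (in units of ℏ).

Σ(L_z)² = 10 ℏ²; θ(m_l=-1) ≈ 114.09°; |L| = √6 ℏ ≈ 2.449ℏ

The 4d subshell has l = 2.
Σ m_l² = 10, so Σ(L_z)² = 10 ℏ².
For m_l = -1: cos θ = -1/√6, θ ≈ 114.09°.
|L| = ℏ√(2·3) = √6 ℏ ≈ 2.449ℏ.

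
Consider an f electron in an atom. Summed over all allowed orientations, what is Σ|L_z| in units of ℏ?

Σ|L_z| = 12 ℏ

F corresponds to l = 3.
m_l runs from −3 to 3, i.e. {-3, -2, -1, 0, 1, 2, 3}.
Σ|m_l| = l(l+1) = 12.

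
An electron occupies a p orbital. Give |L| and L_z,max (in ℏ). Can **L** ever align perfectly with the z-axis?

No: L_z,max = 1ℏ < |L| = √2 ℏ ≈ 1.414ℏ

The letter p corresponds to l = 1.
|L| = √2 ℏ ≈ 1.4142ℏ, while L_z,max = lℏ = 1ℏ.
Since |L| > L_z,max, the vector can never point exactly along z; the closest it comes is θ_min = arccos(1/√2) ≈ 45.0°.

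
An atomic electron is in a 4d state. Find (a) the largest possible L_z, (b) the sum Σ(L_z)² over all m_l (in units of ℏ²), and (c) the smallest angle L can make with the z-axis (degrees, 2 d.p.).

L_z,max = 2ℏ; Σ(L_z)² = 10 ℏ²; θ_min ≈ 35.26°

4d means n = 4, l = 2.
L_z,max = lℏ = 2ℏ.
Σ m_l² = 10, so Σ(L_z)² = 10 ℏ².
cos θ_min = 2/√6, so θ_min ≈ 35.26°.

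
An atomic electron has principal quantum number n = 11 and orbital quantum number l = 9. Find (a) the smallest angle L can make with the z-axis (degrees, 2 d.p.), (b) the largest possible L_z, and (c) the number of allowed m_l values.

θ_min ≈ 18.43°; L_z,max = 9ℏ; 19 values

cos θ_min = 9/√90, so θ_min ≈ 18.43°.
L_z,max = lℏ = 9ℏ.
There are 2l+1 = 19 values of m_l.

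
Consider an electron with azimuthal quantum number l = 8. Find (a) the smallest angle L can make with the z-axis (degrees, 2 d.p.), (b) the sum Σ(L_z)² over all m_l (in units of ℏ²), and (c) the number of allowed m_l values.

cos θ_min = 8/√72, so θ_min ≈ 19.47°.
Σ m_l² = 408, so Σ(L_z)² = 408 ℏ².
There are 2l+1 = 17 values of m_l.

θ_min ≈ 19.47°; Σ(L_z)² = 408 ℏ²; 17 values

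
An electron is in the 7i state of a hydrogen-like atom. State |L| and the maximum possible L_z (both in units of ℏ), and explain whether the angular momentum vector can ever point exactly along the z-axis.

7i means n = 7, l = 6.
|L| = √42 ℏ ≈ 6.4807ℏ, while L_z,max = lℏ = 6ℏ.
Since |L| > L_z,max, the vector can never point exactly along z; the closest it comes is θ_min = arccos(6/√42) ≈ 22.2°.

No: L_z,max = 6ℏ < |L| = √42 ℏ ≈ 6.481ℏ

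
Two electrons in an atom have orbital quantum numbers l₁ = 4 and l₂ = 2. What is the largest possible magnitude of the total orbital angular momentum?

The total orbital quantum number L ranges from |l₁ − l₂| to l₁ + l₂ in integer steps.
So L can be 2, 3, 4, 5, 6.
The largest magnitude corresponds to L = 6: |L_tot| = ℏ√(6·7) = √42 ℏ.

|L_tot|_max = √42 ℏ ≈ 6.481ℏ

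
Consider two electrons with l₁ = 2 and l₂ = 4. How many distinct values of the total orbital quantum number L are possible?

5

Angular momentum addition gives L = |l₁ − l₂|, …, l₁ + l₂.
Allowed values: L = 2, 3, 4, 5, 6.
That is 5 values.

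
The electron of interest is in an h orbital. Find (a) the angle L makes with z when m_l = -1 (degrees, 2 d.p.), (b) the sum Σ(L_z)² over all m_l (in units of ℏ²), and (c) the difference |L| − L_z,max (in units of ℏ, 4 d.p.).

θ(m_l=-1) ≈ 100.52°; Σ(L_z)² = 110 ℏ²; |L|−L_z,max ≈ 0.4772ℏ

An h state has l = 5.
For m_l = -1: cos θ = -1/√30, θ ≈ 100.52°.
Σ m_l² = 110, so Σ(L_z)² = 110 ℏ².
|L| − L_z,max = (√30 − 5)ℏ ≈ 0.4772ℏ.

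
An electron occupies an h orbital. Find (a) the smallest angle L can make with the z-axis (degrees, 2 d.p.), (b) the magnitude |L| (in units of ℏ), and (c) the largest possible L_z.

For an h orbital, l = 5.
cos θ_min = 5/√30, so θ_min ≈ 24.09°.
|L| = ℏ√(5·6) = √30 ℏ ≈ 5.477ℏ.
L_z,max = lℏ = 5ℏ.

θ_min ≈ 24.09°; |L| = √30 ℏ ≈ 5.477ℏ; L_z,max = 5ℏ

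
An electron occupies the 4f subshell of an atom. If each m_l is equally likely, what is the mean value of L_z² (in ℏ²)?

The 4f subshell has l = 3.
The allowed m_l values are -3, -2, -1, 0, 1, 2, 3.
⟨L_z²⟩ = ℏ²·l(l+1)/3 = 4ℏ².

⟨L_z²⟩ = 4 ℏ²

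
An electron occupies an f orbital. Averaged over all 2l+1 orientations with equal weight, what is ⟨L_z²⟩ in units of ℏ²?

F corresponds to l = 3.
m_l ∈ {-3, -2, -1, 0, 1, 2, 3}.
⟨L_z²⟩ = ℏ²·(Σ m_l²)/(2l+1) = ℏ²·28/7 = 4ℏ².

⟨L_z²⟩ = 4 ℏ²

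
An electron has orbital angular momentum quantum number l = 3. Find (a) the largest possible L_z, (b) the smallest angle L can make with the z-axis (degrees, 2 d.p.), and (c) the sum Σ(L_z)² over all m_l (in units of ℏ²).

L_z,max = 3ℏ; θ_min ≈ 30.00°; Σ(L_z)² = 28 ℏ²

L_z,max = lℏ = 3ℏ.
cos θ_min = 3/√12, so θ_min ≈ 30.00°.
Σ m_l² = 28, so Σ(L_z)² = 28 ℏ².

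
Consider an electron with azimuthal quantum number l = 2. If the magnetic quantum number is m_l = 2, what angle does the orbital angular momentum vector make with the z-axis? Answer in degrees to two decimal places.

θ ≈ 35.26°

|L|² = l(l+1)ℏ² = 6ℏ², so |L| = √6 ℏ.
L_z = m_l ℏ = 2ℏ.
cos θ = L_z/|L| = 2/√6, so θ ≈ 35.26°.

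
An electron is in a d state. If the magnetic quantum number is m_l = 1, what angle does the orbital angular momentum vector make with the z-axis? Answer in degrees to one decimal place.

A d state has l = 2.
|L| = √(l(l+1)) ℏ = √6 ℏ.
L_z = m_l ℏ = 1ℏ.
cos θ = L_z/|L| = 1/√6, so θ ≈ 65.9°.

θ ≈ 65.9°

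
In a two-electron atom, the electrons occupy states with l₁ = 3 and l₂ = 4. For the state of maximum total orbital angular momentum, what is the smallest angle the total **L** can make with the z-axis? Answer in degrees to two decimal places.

Angular momentum addition gives L = |l₁ − l₂|, …, l₁ + l₂.
L ∈ {1, 2, 3, 4, 5, 6, 7}.
The maximum is L = 7, with |L_tot| = ℏ√(7·8) = 2√14 ℏ.
The minimum angle with z is arccos(7/√56) ≈ 20.70°.

θ_min ≈ 20.70°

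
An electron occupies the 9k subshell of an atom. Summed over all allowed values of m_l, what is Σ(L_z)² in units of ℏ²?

Σ(L_z)² = 280 ℏ²

9k means n = 9, l = 7.
The allowed m_l values are -7, -6, -5, -4, -3, -2, -1, 0, 1, 2, 3, 4, 5, 6, 7.
Summing m² from −7 to 7: Σ m_l² = 280.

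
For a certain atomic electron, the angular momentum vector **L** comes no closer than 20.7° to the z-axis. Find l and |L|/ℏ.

cos θ_min = l/√(l(l+1)) = √(l/(l+1)), so l/(l+1) = cos²(20.7°) = 0.8751.
Solving: l = 7.
Then |L| = ℏ√(7·8) = 2√14 ℏ.

l = 7, |L| = 2√14 ℏ ≈ 7.483ℏ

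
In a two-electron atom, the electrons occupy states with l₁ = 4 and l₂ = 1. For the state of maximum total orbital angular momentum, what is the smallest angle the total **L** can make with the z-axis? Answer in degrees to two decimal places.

θ_min ≈ 24.09°

L runs from |4 − 1| = 3 to 4 + 1 = 5.
Allowed values: L = 3, 4, 5.
The maximum is L = 5, with |L_tot| = ℏ√(5·6) = √30 ℏ.
The minimum angle with z is arccos(5/√30) ≈ 24.09°.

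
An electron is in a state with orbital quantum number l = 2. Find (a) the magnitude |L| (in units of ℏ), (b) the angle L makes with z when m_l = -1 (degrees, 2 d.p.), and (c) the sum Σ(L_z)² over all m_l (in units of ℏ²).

|L| = ℏ√(2·3) = √6 ℏ ≈ 2.449ℏ.
For m_l = -1: cos θ = -1/√6, θ ≈ 114.09°.
Σ m_l² = 10, so Σ(L_z)² = 10 ℏ².

|L| = √6 ℏ ≈ 2.449ℏ; θ(m_l=-1) ≈ 114.09°; Σ(L_z)² = 10 ℏ²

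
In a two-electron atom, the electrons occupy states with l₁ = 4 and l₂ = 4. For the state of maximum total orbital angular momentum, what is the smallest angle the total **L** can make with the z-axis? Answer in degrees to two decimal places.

L runs from |4 − 4| = 0 to 4 + 4 = 8.
L ∈ {0, 1, 2, 3, 4, 5, 6, 7, 8}.
The maximum is L = 8, with |L_tot| = ℏ√(8·9) = 6√2 ℏ.
The minimum angle with z is arccos(8/√72) ≈ 19.47°.

θ_min ≈ 19.47°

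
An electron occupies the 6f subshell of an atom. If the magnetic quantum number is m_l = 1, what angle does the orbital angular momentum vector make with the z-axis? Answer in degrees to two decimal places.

θ ≈ 73.22°

6f means n = 6, l = 3.
|L|² = l(l+1)ℏ² = 12ℏ², so |L| = 2√3 ℏ.
L_z = m_l ℏ = 1ℏ.
cos θ = L_z/|L| = 1/√12, so θ ≈ 73.22°.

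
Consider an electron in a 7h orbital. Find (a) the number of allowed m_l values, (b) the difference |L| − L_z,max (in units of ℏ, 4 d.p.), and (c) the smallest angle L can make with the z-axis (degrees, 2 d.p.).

The 7h subshell has l = 5.
There are 2l+1 = 11 values of m_l.
|L| − L_z,max = (√30 − 5)ℏ ≈ 0.4772ℏ.
cos θ_min = 5/√30, so θ_min ≈ 24.09°.

11 values; |L|−L_z,max ≈ 0.4772ℏ; θ_min ≈ 24.09°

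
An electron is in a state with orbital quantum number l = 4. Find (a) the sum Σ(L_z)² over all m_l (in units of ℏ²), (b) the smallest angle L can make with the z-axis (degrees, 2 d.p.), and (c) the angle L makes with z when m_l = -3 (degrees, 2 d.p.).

Σ(L_z)² = 60 ℏ²; θ_min ≈ 26.57°; θ(m_l=-3) ≈ 132.13°

Σ m_l² = 60, so Σ(L_z)² = 60 ℏ².
cos θ_min = 4/√20, so θ_min ≈ 26.57°.
For m_l = -3: cos θ = -3/√20, θ ≈ 132.13°.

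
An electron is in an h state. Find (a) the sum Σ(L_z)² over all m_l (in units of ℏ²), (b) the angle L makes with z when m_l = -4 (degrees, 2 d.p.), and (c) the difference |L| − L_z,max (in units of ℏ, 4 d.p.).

For an h orbital, l = 5.
Σ m_l² = 110, so Σ(L_z)² = 110 ℏ².
For m_l = -4: cos θ = -4/√30, θ ≈ 136.91°.
|L| − L_z,max = (√30 − 5)ℏ ≈ 0.4772ℏ.

Σ(L_z)² = 110 ℏ²; θ(m_l=-4) ≈ 136.91°; |L|−L_z,max ≈ 0.4772ℏ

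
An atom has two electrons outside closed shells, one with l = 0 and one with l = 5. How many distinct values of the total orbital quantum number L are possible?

1

L runs from |0 − 5| = 5 to 0 + 5 = 5.
Allowed values: L = 5.
That is 1 value.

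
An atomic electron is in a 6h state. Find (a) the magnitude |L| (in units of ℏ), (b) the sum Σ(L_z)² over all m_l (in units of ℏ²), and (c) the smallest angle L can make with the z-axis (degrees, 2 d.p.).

6h means n = 6, l = 5.
|L| = ℏ√(5·6) = √30 ℏ ≈ 5.477ℏ.
Σ m_l² = 110, so Σ(L_z)² = 110 ℏ².
cos θ_min = 5/√30, so θ_min ≈ 24.09°.

|L| = √30 ℏ ≈ 5.477ℏ; Σ(L_z)² = 110 ℏ²; θ_min ≈ 24.09°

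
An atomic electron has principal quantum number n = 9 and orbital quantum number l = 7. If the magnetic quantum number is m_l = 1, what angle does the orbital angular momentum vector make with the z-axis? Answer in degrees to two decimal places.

|L| = ℏ√(l(l+1)) = 2√14 ℏ.
L_z = m_l ℏ = 1ℏ.
cos θ = L_z/|L| = 1/√56, so θ ≈ 82.32°.

θ ≈ 82.32°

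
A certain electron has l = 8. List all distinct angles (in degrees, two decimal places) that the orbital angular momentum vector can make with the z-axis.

|L| = √(l(l+1)) ℏ = 6√2 ℏ.
cos θ = m_l/√72 for each m_l ∈ {-8, -7, -6, -5, -4, -3, -2, -1, 0, 1, 2, 3, 4, 5, 6, 7, 8}.

θ ∈ {19.47°, 34.42°, 45.00°, 53.90°, 61.87°, 69.30°, 76.37°, 83.23°, 90.00°, 96.77°, 103.63°, 110.70°, 118.13°, 126.10°, 135.00°, 145.58°, 160.53°}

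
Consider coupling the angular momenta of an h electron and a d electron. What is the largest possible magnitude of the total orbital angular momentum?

|L_tot|_max = 2√14 ℏ ≈ 7.483ℏ

L runs from |5 − 2| = 3 to 5 + 2 = 7.
Allowed values: L = 3, 4, 5, 6, 7.
The largest magnitude corresponds to L = 7: |L_tot| = ℏ√(7·8) = 2√14 ℏ.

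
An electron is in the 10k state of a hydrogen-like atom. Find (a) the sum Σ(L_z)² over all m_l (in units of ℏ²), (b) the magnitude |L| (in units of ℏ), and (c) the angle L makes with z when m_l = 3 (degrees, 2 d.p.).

Σ(L_z)² = 280 ℏ²; |L| = 2√14 ℏ ≈ 7.483ℏ; θ(m_l=3) ≈ 66.37°

10k means n = 10, l = 7.
Σ m_l² = 280, so Σ(L_z)² = 280 ℏ².
|L| = ℏ√(7·8) = 2√14 ℏ ≈ 7.483ℏ.
For m_l = 3: cos θ = 3/√56, θ ≈ 66.37°.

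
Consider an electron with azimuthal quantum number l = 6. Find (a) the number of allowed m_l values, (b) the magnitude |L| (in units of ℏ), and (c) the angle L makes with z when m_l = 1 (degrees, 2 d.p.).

13 values; |L| = √42 ℏ ≈ 6.481ℏ; θ(m_l=1) ≈ 81.12°

There are 2l+1 = 13 values of m_l.
|L| = ℏ√(6·7) = √42 ℏ ≈ 6.481ℏ.
For m_l = 1: cos θ = 1/√42, θ ≈ 81.12°.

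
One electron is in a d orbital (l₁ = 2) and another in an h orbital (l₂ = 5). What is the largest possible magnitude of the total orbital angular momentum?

By the triangle rule, |l₁ − l₂| ≤ L ≤ l₁ + l₂.
L ∈ {3, 4, 5, 6, 7}.
The largest magnitude corresponds to L = 7: |L_tot| = ℏ√(7·8) = 2√14 ℏ.

|L_tot|_max = 2√14 ℏ ≈ 7.483ℏ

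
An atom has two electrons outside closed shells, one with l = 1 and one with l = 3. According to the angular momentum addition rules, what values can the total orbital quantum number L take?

Angular momentum addition gives L = |l₁ − l₂|, …, l₁ + l₂.
So L can be 2, 3, 4.

L = 2, 3, 4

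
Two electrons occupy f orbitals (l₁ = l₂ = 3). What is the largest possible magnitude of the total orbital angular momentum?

|L_tot|_max = √42 ℏ ≈ 6.481ℏ

L runs from |3 − 3| = 0 to 3 + 3 = 6.
Allowed values: L = 0, 1, 2, 3, 4, 5, 6.
The largest magnitude corresponds to L = 6: |L_tot| = ℏ√(6·7) = √42 ℏ.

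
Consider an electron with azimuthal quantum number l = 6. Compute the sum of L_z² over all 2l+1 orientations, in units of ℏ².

Σ(L_z)² = 182 ℏ²

m_l runs from −6 to 6, i.e. {-6, -5, -4, -3, -2, -1, 0, 1, 2, 3, 4, 5, 6}.
Summing m² from −6 to 6: Σ m_l² = 182.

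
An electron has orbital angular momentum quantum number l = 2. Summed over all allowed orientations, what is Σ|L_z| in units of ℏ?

Σ|L_z| = 6 ℏ

m_l runs from −2 to 2, i.e. {-2, -1, 0, 1, 2}.
Σ|m_l| = 2·2(2+1)/2 = 6.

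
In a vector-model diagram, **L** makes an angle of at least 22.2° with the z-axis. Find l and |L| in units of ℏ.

cos²θ_min = l/(l+1) = 0.8572.
Thus l = 0.8572/(1 − 0.8572) ≈ 6.
Then |L| = ℏ√(6·7) = √42 ℏ.

l = 6, |L| = √42 ℏ ≈ 6.481ℏ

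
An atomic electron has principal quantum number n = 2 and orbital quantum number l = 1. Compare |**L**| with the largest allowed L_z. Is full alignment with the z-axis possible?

No: L_z,max = 1ℏ < |L| = √2 ℏ ≈ 1.414ℏ

|L| = √2 ℏ ≈ 1.4142ℏ, while L_z,max = lℏ = 1ℏ.
Since |L| > L_z,max, the vector can never point exactly along z; the closest it comes is θ_min = arccos(1/√2) ≈ 45.0°.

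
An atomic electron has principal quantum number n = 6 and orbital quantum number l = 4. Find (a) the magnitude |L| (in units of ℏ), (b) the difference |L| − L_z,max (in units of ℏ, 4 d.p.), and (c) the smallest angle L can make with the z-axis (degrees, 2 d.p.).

|L| = ℏ√(4·5) = 2√5 ℏ ≈ 4.472ℏ.
|L| − L_z,max = (2√5 − 4)ℏ ≈ 0.4721ℏ.
cos θ_min = 4/√20, so θ_min ≈ 26.57°.

|L| = 2√5 ℏ ≈ 4.472ℏ; |L|−L_z,max ≈ 0.4721ℏ; θ_min ≈ 26.57°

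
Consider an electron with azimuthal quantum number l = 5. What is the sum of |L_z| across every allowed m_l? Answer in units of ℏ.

Σ|L_z| = 30 ℏ

The allowed m_l values are -5, -4, -3, -2, -1, 0, 1, 2, 3, 4, 5.
Σ|m_l| = 2·5(5+1)/2 = 30.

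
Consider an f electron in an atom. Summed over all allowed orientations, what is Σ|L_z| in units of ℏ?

Σ|L_z| = 12 ℏ

The letter f corresponds to l = 3.
The allowed m_l values are -3, -2, -1, 0, 1, 2, 3.
Σ|m_l| = l(l+1) = 12.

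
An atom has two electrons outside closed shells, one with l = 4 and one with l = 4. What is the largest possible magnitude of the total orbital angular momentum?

By the triangle rule, |l₁ − l₂| ≤ L ≤ l₁ + l₂.
Allowed values: L = 0, 1, 2, 3, 4, 5, 6, 7, 8.
The largest magnitude corresponds to L = 8: |L_tot| = ℏ√(8·9) = 6√2 ℏ.

|L_tot|_max = 6√2 ℏ ≈ 8.485ℏ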